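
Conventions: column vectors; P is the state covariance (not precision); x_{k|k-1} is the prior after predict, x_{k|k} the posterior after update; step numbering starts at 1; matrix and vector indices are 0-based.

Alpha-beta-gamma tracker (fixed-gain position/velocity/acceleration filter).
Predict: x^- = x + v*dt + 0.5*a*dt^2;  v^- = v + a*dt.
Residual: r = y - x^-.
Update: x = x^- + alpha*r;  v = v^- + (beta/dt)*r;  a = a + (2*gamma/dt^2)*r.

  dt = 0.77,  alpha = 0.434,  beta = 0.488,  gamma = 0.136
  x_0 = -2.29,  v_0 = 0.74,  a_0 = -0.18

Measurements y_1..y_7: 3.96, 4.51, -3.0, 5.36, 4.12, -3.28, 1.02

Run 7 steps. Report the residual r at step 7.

step 1: x_pred=-1.7736  r=5.7336  x^+=0.7148  v^+=4.2351  a^+=2.4503
step 2: x_pred=4.7023  r=-0.1923  x^+=4.6188  v^+=6.0000  a^+=2.3621
step 3: x_pred=9.9391  r=-12.9391  x^+=4.3235  v^+=-0.3815  a^+=-3.5738
step 4: x_pred=2.9703  r=2.3897  x^+=4.0074  v^+=-1.6188  a^+=-2.4776
step 5: x_pred=2.0265  r=2.0935  x^+=2.9351  v^+=-2.1997  a^+=-1.5171
step 6: x_pred=0.7915  r=-4.0715  x^+=-0.9755  v^+=-5.9483  a^+=-3.3850
step 7: x_pred=-6.5592  r=7.5792  x^+=-3.2698  v^+=-3.7513  a^+=0.0921

resid = 7.5792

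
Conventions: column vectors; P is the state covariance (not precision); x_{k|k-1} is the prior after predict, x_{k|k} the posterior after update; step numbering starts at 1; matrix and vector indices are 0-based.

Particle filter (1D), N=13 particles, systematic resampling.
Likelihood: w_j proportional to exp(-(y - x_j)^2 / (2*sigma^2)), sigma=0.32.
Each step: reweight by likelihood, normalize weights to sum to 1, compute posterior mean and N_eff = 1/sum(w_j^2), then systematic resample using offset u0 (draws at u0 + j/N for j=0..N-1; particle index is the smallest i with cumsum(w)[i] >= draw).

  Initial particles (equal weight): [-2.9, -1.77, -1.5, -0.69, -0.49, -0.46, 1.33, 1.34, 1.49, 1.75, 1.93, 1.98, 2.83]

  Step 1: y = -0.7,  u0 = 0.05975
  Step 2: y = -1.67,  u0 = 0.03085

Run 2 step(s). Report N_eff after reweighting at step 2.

step 1: w=[0.0000, 0.0014, 0.0168, 0.3832, 0.3091, 0.2894, 0.0000, 0.0000, 0.0000, 0.0000, 0.0000, 0.0000, 0.0000]  mean=-0.5768  Neff=3.0634  idx=[3, 3, 3, 3, 3, 4, 4, 4, 4, 5, 5, 5, 5]
step 2: w=[0.1716, 0.1716, 0.1716, 0.1716, 0.1716, 0.0208, 0.0208, 0.0208, 0.0208, 0.0147, 0.0147, 0.0147, 0.0147]  mean=-0.6598  Neff=6.6736  idx=[0, 0, 1, 1, 1, 2, 2, 3, 3, 4, 4, 5, 9]

N_eff = 6.6736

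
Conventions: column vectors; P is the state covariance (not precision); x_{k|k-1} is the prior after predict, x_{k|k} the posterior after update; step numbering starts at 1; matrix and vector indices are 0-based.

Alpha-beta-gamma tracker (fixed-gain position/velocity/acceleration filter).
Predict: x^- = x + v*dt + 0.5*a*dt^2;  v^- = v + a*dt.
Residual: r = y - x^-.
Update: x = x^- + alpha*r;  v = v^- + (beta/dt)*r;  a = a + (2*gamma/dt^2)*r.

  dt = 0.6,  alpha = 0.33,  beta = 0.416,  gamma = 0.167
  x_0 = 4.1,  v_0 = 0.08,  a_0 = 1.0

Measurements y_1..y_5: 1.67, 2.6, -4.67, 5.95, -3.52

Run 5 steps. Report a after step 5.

step 1: x_pred=4.3280  r=-2.6580  x^+=3.4509  v^+=-1.1629  a^+=-1.4660
step 2: x_pred=2.4892  r=0.1108  x^+=2.5258  v^+=-1.9657  a^+=-1.3633
step 3: x_pred=1.1010  r=-5.7710  x^+=-0.8034  v^+=-6.7849  a^+=-6.7175
step 4: x_pred=-6.0835  r=12.0335  x^+=-2.1125  v^+=-2.4721  a^+=4.4470
step 5: x_pred=-2.7953  r=-0.7247  x^+=-3.0344  v^+=-0.3064  a^+=3.7746

a_post = 3.7746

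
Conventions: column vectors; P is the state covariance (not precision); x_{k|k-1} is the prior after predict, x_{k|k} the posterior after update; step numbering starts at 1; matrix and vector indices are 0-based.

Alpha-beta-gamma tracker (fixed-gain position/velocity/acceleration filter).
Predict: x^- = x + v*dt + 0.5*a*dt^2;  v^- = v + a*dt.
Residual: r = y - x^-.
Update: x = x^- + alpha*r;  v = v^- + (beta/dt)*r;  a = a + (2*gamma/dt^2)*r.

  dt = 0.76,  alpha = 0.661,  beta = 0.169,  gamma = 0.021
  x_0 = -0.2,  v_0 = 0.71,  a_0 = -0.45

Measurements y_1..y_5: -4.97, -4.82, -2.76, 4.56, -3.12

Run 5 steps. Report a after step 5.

step 1: x_pred=0.2096  r=-5.1796  x^+=-3.2141  v^+=-0.7838  a^+=-0.8266
step 2: x_pred=-4.0485  r=-0.7715  x^+=-4.5585  v^+=-1.5836  a^+=-0.8827
step 3: x_pred=-6.0169  r=3.2569  x^+=-3.8641  v^+=-1.5302  a^+=-0.6459
step 4: x_pred=-5.2136  r=9.7736  x^+=1.2467  v^+=0.1522  a^+=0.0648
step 5: x_pred=1.3811  r=-4.5011  x^+=-1.5941  v^+=-0.7995  a^+=-0.2625

a_post = -0.2625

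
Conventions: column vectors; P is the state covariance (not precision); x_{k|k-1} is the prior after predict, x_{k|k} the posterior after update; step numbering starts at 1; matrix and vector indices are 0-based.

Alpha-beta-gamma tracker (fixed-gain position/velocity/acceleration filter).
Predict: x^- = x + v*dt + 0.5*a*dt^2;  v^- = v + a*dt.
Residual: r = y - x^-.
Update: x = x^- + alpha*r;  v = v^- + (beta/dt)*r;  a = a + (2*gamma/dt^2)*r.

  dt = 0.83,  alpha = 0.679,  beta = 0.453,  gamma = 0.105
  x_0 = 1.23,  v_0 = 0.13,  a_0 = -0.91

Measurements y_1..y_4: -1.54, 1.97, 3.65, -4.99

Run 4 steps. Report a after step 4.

a_post = -1.6595

step 1: x_pred=1.0245  r=-2.5645  x^+=-0.7168  v^+=-2.0249  a^+=-1.6917
step 2: x_pred=-2.9802  r=4.9502  x^+=0.3810  v^+=-0.7273  a^+=-0.1827
step 3: x_pred=-0.2856  r=3.9356  x^+=2.3867  v^+=1.2690  a^+=1.0170
step 4: x_pred=3.7902  r=-8.7802  x^+=-2.1715  v^+=-2.6790  a^+=-1.6595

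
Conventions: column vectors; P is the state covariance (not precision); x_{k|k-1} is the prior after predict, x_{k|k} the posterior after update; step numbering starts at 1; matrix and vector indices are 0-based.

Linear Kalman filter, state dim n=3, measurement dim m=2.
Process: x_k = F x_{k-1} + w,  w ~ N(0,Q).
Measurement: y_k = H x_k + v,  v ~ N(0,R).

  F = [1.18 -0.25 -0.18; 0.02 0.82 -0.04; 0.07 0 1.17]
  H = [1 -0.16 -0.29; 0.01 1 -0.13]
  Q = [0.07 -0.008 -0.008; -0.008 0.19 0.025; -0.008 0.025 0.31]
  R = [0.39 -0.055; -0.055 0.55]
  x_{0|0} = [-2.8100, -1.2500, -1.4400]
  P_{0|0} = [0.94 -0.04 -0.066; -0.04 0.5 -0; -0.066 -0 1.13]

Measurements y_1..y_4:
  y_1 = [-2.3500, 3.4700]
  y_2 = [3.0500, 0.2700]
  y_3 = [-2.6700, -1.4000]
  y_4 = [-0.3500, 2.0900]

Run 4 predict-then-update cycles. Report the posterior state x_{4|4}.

x_post = [-1.3155, 0.5372, -3.6773]

step 1: x^-=[-2.7441, -1.0236, -1.8815]  P^-=[1.4984 -0.1153 -0.2579; -0.1153 0.5272 -0.0302; -0.2579 -0.0302 1.8507]  S=[2.2412 -0.1273; -0.1273 1.1148]  K=[0.7114 0.0213; -0.0586 0.4687; -0.3687 -0.2873]  nu=[-0.3153, 4.2764]  x^+=[-2.8773, 0.9992, -2.9940]  P^+=[0.3676 0.0092 0.3097; 0.0092 0.2676 0.0517; 0.3097 0.0517 1.4809]
step 2: x^-=[-3.1060, 0.8815, -3.7044]  P^-=[0.5141 -0.0575 0.1189; -0.0575 0.3689 0.0127; 0.1189 0.0127 2.3897]  S=[1.0652 -0.0954; -0.0954 0.9546]  K=[0.4567 -0.0254; -0.0792 0.3762; -0.5739 -0.3683]  nu=[5.2228, -1.0620]  x^+=[-0.6939, 0.0685, -6.3105]  P^+=[0.2892 0.0067 0.3745; 0.0067 0.2214 0.0787; 0.3745 0.0787 1.9498]
step 3: x^-=[0.2999, 0.2948, -7.4319]  P^-=[0.3937 -0.0559 0.0944; -0.0559 0.3366 0.0178; 0.0944 0.0178 3.0418]  S=[1.0129 -0.0634; -0.0634 0.9320]  K=[0.3677 -0.0439; -0.0915 0.3518; -0.8092 -0.4592]  nu=[-5.0780, -2.6639]  x^+=[-1.4504, -0.1781, -2.0992]  P^+=[0.2529 0.0010 0.3686; 0.0010 0.2087 0.0780; 0.3686 0.0780 2.2291]
step 4: x^-=[-1.2891, -0.0910, -2.5576]  P^-=[0.3572 -0.0573 0.0248; -0.0573 0.3283 0.0035; 0.0248 0.0035 3.4230]  S=[1.0478 -0.0363; -0.0363 0.9341]  K=[0.3412 -0.0477; -0.0937 0.3467; -0.9419 -0.5090]  nu=[0.1828, 1.8614]  x^+=[-1.3155, 0.5372, -3.6773]  P^+=[0.2320 -0.0039 0.3342; -0.0039 0.2044 0.0657; 0.3342 0.0657 2.2863]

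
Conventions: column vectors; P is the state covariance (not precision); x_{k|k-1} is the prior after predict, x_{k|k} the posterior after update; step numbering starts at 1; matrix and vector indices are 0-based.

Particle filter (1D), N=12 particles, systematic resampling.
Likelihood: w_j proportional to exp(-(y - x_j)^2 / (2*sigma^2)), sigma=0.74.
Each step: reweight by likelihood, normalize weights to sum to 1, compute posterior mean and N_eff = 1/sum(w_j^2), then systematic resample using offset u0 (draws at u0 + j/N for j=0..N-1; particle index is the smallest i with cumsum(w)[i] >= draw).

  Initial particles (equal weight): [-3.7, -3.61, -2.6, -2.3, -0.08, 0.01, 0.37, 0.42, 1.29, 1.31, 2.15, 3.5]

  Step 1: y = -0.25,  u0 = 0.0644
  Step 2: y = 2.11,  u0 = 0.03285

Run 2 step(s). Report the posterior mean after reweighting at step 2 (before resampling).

post_mean = 0.8727

step 1: w=[0.0000, 0.0000, 0.0018, 0.0061, 0.2753, 0.2657, 0.1990, 0.1876, 0.0324, 0.0306, 0.0015, 0.0000]  mean=0.1993  Neff=4.4805  idx=[4, 4, 4, 5, 5, 5, 6, 6, 6, 7, 7, 9]
step 2: w=[0.0127, 0.0127, 0.0127, 0.0181, 0.0181, 0.0181, 0.0640, 0.0640, 0.0640, 0.0748, 0.0748, 0.5660]  mean=0.8727  Neff=2.8965  idx=[2, 6, 7, 8, 10, 11, 11, 11, 11, 11, 11, 11]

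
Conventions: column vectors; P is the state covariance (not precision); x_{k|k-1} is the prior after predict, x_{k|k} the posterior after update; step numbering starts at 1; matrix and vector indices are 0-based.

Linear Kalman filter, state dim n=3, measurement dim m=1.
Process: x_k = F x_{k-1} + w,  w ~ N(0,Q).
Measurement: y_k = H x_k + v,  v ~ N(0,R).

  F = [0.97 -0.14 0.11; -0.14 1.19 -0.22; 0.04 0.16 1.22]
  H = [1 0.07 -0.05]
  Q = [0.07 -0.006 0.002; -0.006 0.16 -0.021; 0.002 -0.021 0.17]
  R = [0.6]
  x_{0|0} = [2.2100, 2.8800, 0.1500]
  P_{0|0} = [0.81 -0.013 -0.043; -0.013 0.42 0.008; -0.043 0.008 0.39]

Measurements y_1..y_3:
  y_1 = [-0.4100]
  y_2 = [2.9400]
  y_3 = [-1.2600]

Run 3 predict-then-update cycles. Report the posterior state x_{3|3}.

step 1: x^-=[1.7570, 3.0848, 0.7322]  P^-=[0.8392 -0.1995 0.0221; -0.1995 0.7870 -0.0315; 0.0221 -0.0315 0.7613]  S=[1.4150]  K=[0.5824; -0.1010; -0.0128]  nu=[-2.3463]  x^+=[0.3905, 3.3217, 0.7623]  P^+=[0.3592 -0.1163 0.0327; -0.1163 0.7726 -0.0333; 0.0327 -0.0333 0.7611]
step 2: x^-=[-0.0024, 3.7304, 1.4771]  P^-=[0.4719 -0.3513 0.1273; -0.3513 1.3562 -0.1362; 0.1273 -0.1362 1.3118]  S=[1.0209]  K=[0.4320; -0.2445; 0.0511]  nu=[2.7551]  x^+=[1.1877, 3.0568, 1.6179]  P^+=[0.2815 -0.2435 0.1048; -0.2435 1.2951 -0.1235; 0.1048 -0.1235 1.3091]
step 3: x^-=[0.9021, 3.1154, 2.5105]  P^-=[0.4683 -0.6215 0.2665; -0.6215 2.2152 -0.3272; 0.2665 -0.3272 2.1110]  S=[0.9731]  K=[0.4229; -0.4625; 0.1419]  nu=[-2.2546]  x^+=[-0.0514, 4.1582, 2.1906]  P^+=[0.2943 -0.4312 0.2081; -0.4312 2.0070 -0.2634; 0.2081 -0.2634 2.0914]

x_post = [-0.0514, 4.1582, 2.1906]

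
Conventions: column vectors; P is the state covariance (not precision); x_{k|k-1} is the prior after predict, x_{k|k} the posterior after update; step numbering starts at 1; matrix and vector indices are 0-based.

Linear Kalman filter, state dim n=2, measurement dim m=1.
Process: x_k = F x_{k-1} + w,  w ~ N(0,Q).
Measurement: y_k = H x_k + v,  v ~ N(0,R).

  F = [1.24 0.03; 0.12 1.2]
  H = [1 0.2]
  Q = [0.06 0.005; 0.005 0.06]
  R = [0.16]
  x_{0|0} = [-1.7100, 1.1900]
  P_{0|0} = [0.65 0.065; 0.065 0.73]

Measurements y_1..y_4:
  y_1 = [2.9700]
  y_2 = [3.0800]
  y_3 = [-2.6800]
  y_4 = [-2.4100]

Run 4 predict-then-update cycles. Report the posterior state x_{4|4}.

step 1: x^-=[-2.0847, 1.2228]  P^-=[1.0649 0.2250; 0.2250 1.1393]  S=[1.3605]  K=[0.8158; 0.3328]  nu=[4.8101]  x^+=[1.8396, 2.8238]  P^+=[0.1594 -0.1445; -0.1445 0.9886]
step 2: x^-=[2.3658, 3.6093]  P^-=[0.2953 -0.1512; -0.1512 1.4442]  S=[0.4526]  K=[0.5856; 0.3042]  nu=[-0.0076]  x^+=[2.3613, 3.6069]  P^+=[0.1401 -0.2318; -0.2318 1.4024]
step 3: x^-=[3.0362, 4.6117]  P^-=[0.2594 -0.2694; -0.2694 2.0146]  S=[0.3922]  K=[0.5240; 0.3404]  nu=[-6.6386]  x^+=[-0.4421, 2.3518]  P^+=[0.1517 -0.3394; -0.3394 1.9692]
step 4: x^-=[-0.4776, 2.7691]  P^-=[0.2698 -0.4077; -0.4077 2.8001]  S=[0.3787]  K=[0.4971; 0.4021]  nu=[-2.4862]  x^+=[-1.7134, 1.7694]  P^+=[0.1762 -0.4834; -0.4834 2.7389]

x_post = [-1.7134, 1.7694]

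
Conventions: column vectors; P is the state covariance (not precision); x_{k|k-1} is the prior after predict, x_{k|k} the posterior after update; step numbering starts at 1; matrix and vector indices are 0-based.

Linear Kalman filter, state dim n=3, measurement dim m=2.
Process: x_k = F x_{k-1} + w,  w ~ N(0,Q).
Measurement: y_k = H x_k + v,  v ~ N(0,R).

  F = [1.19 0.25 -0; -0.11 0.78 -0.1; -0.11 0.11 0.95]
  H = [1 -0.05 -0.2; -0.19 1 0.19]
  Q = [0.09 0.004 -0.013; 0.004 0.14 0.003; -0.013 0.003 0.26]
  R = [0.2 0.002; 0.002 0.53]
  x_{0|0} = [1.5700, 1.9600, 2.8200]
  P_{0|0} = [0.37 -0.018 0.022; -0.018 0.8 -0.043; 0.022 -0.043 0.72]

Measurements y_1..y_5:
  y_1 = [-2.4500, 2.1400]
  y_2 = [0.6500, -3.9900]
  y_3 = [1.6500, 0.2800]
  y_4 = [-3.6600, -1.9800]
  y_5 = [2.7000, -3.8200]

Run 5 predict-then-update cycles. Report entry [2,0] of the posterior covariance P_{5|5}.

step 1: x^-=[2.3583, 1.0741, 2.7219]  P^-=[0.6532 0.0938 -0.0266; 0.0938 0.6487 -0.0240; -0.0266 -0.0240 0.9108]  S=[0.8921 -0.0955; -0.0955 1.1923]  K=[0.7361 0.0293; 0.1315 0.5358; -0.2208 0.1116]  nu=[-4.2102, 0.9968]  x^+=[-0.7117, 1.0544, 3.7626]  P^+=[0.1730 0.0267 0.1217; 0.0267 0.3044 -0.0793; 0.1217 -0.0793 0.8478]
step 2: x^-=[-0.5833, 0.5245, 3.7687]  P^-=[0.3699 0.0523 0.0942; 0.0523 0.3462 -0.1212; 0.0942 -0.1212 0.9883]  S=[0.5649 -0.0235; -0.0235 0.8525]  K=[0.6174 0.0169; 0.1203 0.3708; -0.1702 0.0524]  nu=[2.0133, -5.3413]  x^+=[0.5694, -1.2137, 3.1460]  P^+=[0.1547 0.0104 0.1535; 0.0104 0.2230 -0.1275; 0.1535 -0.1275 0.9691]
step 3: x^-=[0.3741, -1.3240, 2.7926]  P^-=[0.3293 0.0215 0.1172; 0.0215 0.3087 -0.1765; 0.1172 -0.1765 1.0802]  S=[0.5207 -0.0316; -0.0316 0.8058]  K=[0.5853 -0.0003; 0.1002 0.3403; -0.1728 0.0012]  nu=[1.7682, 1.1444]  x^+=[1.4086, -0.7574, 2.4885]  P^+=[0.1509 -0.0026 0.1699; -0.0026 0.2123 -0.1697; 0.1699 -0.1697 1.0647]
step 4: x^-=[1.4869, -0.9946, 2.1258]  P^-=[0.3154 0.0073 0.1246; 0.0073 0.3123 -0.2176; 0.1246 -0.2176 1.1543]  S=[0.5075 -0.0360; -0.0360 0.8009]  K=[0.5710 -0.0104; 0.0936 0.3408; -0.1906 -0.0360]  nu=[-4.7715, -1.1068]  x^+=[-1.2260, -1.8184, 3.0750]  P^+=[0.1494 -0.0100 0.1788; -0.0100 0.2171 -0.2012; 0.1788 -0.2012 1.1354]
step 5: x^-=[-1.9136, -1.5910, 2.8561]  P^-=[0.3093 0.0015 0.1268; 0.0015 0.3223 -0.2470; 0.1268 -0.2470 1.2099]  S=[0.5027 -0.0366; -0.0366 0.8035]  K=[0.5635 -0.0155; 0.0946 0.3466; -0.2091 -0.0609]  nu=[5.1052, -3.1352]  x^+=[1.0121, -2.1950, 1.9794]  P^+=[0.1488 -0.0138 0.1841; -0.0138 0.2237 -0.2230; 0.1841 -0.2230 1.1859]

P_post[2,0] = 0.1841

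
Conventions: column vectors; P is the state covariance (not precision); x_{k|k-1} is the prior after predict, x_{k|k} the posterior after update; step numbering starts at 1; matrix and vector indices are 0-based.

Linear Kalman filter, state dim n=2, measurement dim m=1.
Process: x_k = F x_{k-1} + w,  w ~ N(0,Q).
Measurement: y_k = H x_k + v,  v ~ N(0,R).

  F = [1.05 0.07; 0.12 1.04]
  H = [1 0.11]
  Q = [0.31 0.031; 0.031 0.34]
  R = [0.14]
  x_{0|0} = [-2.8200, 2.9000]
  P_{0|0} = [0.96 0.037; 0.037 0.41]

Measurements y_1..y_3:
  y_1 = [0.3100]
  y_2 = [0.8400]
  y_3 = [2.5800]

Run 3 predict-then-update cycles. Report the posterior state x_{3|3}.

step 1: x^-=[-2.7580, 2.6776]  P^-=[1.3758 0.2225; 0.2225 0.8065]  S=[1.5746]  K=[0.8893; 0.1977]  nu=[2.7735]  x^+=[-0.2914, 3.2258]  P^+=[0.1305 -0.0543; -0.0543 0.7450]
step 2: x^-=[-0.0802, 3.3199]  P^-=[0.4495 0.0420; 0.0420 1.1341]  S=[0.6125]  K=[0.7415; 0.2722]  nu=[0.5550]  x^+=[0.3313, 3.4709]  P^+=[0.1128 -0.0817; -0.0817 1.0887]
step 3: x^-=[0.5909, 3.6495]  P^-=[0.4277 0.0346; 0.0346 1.4988]  S=[0.5934]  K=[0.7271; 0.3362]  nu=[1.5877]  x^+=[1.7453, 4.1833]  P^+=[0.1139 -0.1104; -0.1104 1.4318]

x_post = [1.7453, 4.1833]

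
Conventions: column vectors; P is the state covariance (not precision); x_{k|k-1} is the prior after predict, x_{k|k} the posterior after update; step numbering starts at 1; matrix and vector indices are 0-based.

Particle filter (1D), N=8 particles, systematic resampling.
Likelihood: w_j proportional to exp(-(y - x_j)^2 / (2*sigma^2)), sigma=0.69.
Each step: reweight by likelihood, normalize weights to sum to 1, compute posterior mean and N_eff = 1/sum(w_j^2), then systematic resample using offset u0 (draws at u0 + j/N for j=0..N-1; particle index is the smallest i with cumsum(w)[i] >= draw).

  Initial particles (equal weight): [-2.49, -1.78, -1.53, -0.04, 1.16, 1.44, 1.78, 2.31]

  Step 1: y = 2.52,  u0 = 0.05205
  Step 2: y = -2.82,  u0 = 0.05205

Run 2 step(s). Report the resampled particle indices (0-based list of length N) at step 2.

step 1: w=[0.0000, 0.0000, 0.0000, 0.0005, 0.0733, 0.1502, 0.2877, 0.4882]  mean=1.9413  Neff=2.8646  idx=[4, 5, 6, 6, 7, 7, 7, 7]
step 2: w=[0.9122, 0.0809, 0.0034, 0.0034, 0.0000, 0.0000, 0.0000, 0.0000]  mean=1.1870  Neff=1.1923  idx=[0, 0, 0, 0, 0, 0, 0, 1]

resampled_idx = [0, 0, 0, 0, 0, 0, 0, 1]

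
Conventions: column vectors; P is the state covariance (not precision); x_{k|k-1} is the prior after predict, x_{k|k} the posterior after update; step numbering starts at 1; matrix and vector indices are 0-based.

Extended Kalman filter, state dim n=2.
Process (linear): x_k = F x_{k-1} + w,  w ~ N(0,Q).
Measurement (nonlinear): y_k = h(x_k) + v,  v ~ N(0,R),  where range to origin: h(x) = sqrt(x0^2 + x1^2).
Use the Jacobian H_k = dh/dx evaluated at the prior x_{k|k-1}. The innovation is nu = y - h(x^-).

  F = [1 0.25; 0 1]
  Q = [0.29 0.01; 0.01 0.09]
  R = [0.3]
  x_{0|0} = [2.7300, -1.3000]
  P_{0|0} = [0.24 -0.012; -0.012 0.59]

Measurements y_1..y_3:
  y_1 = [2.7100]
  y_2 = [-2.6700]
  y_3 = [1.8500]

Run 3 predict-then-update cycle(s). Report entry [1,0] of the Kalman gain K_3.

K[1,0] = -0.5283

step 1: x^-=[2.4050, -1.3000]  P^-=[0.5609 0.1455; 0.1455 0.6800]  H_jac=[0.8797 -0.4755]  S=[0.7661]  K=[0.5538; -0.2550]  nu=[-0.0239]  x^+=[2.3918, -1.2939]  P^+=[0.3260 0.2537; 0.2537 0.6302]
step 2: x^-=[2.0683, -1.2939]  P^-=[0.7822 0.4212; 0.4212 0.7202]  H_jac=[0.8478 -0.5304]  S=[0.6860]  K=[0.6410; -0.0362]  nu=[-5.1097]  x^+=[-1.2071, -1.1088]  P^+=[0.5003 0.4372; 0.4372 0.7193]
step 3: x^-=[-1.4843, -1.1088]  P^-=[1.0539 0.6270; 0.6270 0.8093]  H_jac=[-0.8012 -0.5985]  S=[1.8675]  K=[-0.6530; -0.5283]  nu=[-0.0027]  x^+=[-1.4825, -1.1073]  P^+=[0.2575 -0.0173; -0.0173 0.2880]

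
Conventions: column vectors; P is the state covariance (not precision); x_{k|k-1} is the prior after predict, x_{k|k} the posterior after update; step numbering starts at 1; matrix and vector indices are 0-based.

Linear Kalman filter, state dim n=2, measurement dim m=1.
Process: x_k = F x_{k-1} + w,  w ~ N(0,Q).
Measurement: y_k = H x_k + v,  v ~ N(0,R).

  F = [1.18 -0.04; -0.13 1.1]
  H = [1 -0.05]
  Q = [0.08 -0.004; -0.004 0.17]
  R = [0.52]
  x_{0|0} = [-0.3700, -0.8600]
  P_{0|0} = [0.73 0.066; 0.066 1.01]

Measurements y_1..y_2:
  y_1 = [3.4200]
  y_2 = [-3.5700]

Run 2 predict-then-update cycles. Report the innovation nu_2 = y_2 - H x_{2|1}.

step 1: x^-=[-0.4022, -0.8979]  P^-=[1.0918 -0.0744; -0.0744 1.3856]  S=[1.6227]  K=[0.6751; -0.0885]  nu=[3.7773]  x^+=[2.1480, -1.2324]  P^+=[0.3522 0.0226; 0.0226 1.3728]
step 2: x^-=[2.5839, -1.6348]  P^-=[0.5705 -0.0890; -0.0890 1.8306]  S=[1.1039]  K=[0.5208; -0.1635]  nu=[-6.2356]  x^+=[-0.6635, -0.6152]  P^+=[0.2711 0.0050; 0.0050 1.8011]

innov = [-6.2356]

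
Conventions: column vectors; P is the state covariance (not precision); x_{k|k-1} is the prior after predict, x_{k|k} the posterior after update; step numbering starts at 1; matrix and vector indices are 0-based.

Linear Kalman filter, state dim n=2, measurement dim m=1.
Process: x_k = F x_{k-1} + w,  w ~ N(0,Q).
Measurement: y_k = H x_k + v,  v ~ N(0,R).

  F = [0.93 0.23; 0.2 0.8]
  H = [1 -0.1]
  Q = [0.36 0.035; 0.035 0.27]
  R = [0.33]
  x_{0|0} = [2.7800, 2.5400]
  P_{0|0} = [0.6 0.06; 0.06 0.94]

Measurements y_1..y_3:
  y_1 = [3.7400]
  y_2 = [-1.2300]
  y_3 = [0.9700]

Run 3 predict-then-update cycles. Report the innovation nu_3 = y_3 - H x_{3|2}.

step 1: x^-=[3.1696, 2.5880]  P^-=[0.9543 0.3670; 0.3670 0.9148]  S=[1.2201]  K=[0.7521; 0.2258]  nu=[0.8292]  x^+=[3.7932, 2.7752]  P^+=[0.2642 0.1598; 0.1598 0.8526]
step 2: x^-=[4.1660, 2.9788]  P^-=[0.7019 0.3672; 0.3672 0.8774]  S=[0.9673]  K=[0.6877; 0.2890]  nu=[-5.0981]  x^+=[0.6599, 1.5057]  P^+=[0.2445 0.1750; 0.1750 0.7966]
step 3: x^-=[0.9600, 1.3365]  P^-=[0.6884 0.3653; 0.3653 0.8456]  S=[0.9538]  K=[0.6835; 0.2943]  nu=[0.1436]  x^+=[1.0582, 1.3788]  P^+=[0.2429 0.1734; 0.1734 0.7630]

innov = [0.1436]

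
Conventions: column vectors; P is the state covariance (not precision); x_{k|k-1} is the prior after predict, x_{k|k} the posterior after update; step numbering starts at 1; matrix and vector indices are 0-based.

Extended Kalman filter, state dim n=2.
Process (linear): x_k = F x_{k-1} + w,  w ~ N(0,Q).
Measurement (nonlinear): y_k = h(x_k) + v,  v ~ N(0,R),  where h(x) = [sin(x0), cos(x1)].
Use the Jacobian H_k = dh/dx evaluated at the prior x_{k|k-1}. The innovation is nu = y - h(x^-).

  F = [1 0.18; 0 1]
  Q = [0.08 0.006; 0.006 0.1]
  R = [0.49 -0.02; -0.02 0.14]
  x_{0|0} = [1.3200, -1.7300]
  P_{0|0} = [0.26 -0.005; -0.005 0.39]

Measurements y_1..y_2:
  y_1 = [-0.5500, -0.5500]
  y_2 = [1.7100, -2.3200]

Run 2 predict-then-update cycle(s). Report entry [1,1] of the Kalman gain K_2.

step 1: x^-=[1.0086, -1.7300]  P^-=[0.3508 0.0712; 0.0712 0.4900]  H_jac=[0.5330 0.0000; 0.0000 0.9874]  S=[0.5897 0.0175; 0.0175 0.6177]  K=[0.3140 0.1049; 0.0412 0.7821]  nu=[-1.3961, -0.3915]  x^+=[0.5291, -2.0937]  P^+=[0.2847 0.0085; 0.0085 0.1101]
step 2: x^-=[0.1523, -2.0937]  P^-=[0.3714 0.0343; 0.0343 0.2101]  H_jac=[0.9884 0.0000; 0.0000 0.8664]  S=[0.8528 0.0094; 0.0094 0.2977]  K=[0.4295 0.0864; 0.0331 0.6103]  nu=[1.5583, -1.8206]  x^+=[0.6643, -3.1533]  P^+=[0.2112 0.0040; 0.0040 0.0979]

K[1,1] = 0.6103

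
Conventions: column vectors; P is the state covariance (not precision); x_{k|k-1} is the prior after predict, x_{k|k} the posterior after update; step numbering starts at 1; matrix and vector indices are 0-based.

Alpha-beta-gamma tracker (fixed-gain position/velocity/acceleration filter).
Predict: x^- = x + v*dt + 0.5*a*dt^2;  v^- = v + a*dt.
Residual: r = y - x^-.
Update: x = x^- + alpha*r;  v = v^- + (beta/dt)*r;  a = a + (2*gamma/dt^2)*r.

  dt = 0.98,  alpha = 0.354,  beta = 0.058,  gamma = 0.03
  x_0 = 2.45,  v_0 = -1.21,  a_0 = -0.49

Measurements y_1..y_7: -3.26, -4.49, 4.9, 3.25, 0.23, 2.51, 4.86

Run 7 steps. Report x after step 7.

step 1: x_pred=1.0289  r=-4.2889  x^+=-0.4894  v^+=-1.9440  a^+=-0.7579
step 2: x_pred=-2.7585  r=-1.7315  x^+=-3.3714  v^+=-2.7893  a^+=-0.8661
step 3: x_pred=-6.5209  r=11.4209  x^+=-2.4779  v^+=-2.9622  a^+=-0.1526
step 4: x_pred=-5.4541  r=8.7041  x^+=-2.3728  v^+=-2.5966  a^+=0.3912
step 5: x_pred=-4.7297  r=4.9597  x^+=-2.9739  v^+=-1.9197  a^+=0.7010
step 6: x_pred=-4.5186  r=7.0286  x^+=-2.0305  v^+=-0.8167  a^+=1.1401
step 7: x_pred=-2.2834  r=7.1434  x^+=0.2454  v^+=0.7234  a^+=1.5864

x_post = 0.2454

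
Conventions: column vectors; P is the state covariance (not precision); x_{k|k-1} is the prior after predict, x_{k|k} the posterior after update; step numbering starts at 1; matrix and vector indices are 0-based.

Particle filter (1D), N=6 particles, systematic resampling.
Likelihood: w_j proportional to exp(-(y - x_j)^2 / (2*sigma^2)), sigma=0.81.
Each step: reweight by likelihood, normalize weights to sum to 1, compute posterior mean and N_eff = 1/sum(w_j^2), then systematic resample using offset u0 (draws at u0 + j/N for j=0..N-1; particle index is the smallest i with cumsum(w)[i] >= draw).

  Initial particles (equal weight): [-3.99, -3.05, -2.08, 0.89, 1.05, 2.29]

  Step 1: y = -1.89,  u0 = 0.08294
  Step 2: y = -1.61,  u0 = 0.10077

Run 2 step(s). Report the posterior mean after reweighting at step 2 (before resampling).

step 1: w=[0.0253, 0.2617, 0.7099, 0.0020, 0.0010, 0.0000]  mean=-2.3731  Neff=1.7448  idx=[1, 1, 2, 2, 2, 2]
step 2: w=[0.0543, 0.0543, 0.2228, 0.2228, 0.2228, 0.2228]  mean=-2.1853  Neff=4.8889  idx=[1, 2, 3, 4, 4, 5]

post_mean = -2.1853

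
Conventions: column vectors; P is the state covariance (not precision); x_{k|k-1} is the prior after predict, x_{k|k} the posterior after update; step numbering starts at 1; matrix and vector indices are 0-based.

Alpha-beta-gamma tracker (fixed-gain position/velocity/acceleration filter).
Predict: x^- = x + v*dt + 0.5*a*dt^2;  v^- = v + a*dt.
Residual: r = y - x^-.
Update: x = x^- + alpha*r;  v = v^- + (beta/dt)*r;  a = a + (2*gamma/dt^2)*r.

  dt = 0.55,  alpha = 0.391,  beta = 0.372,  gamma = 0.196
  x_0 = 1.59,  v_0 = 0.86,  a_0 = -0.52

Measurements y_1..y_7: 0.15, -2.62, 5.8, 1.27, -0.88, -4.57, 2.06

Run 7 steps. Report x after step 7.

x_post = 0.4441

step 1: x_pred=1.9844  r=-1.8344  x^+=1.2671  v^+=-0.6667  a^+=-2.8971
step 2: x_pred=0.4623  r=-3.0823  x^+=-0.7429  v^+=-4.3448  a^+=-6.8913
step 3: x_pred=-4.1749  r=9.9749  x^+=-0.2747  v^+=-1.3884  a^+=6.0348
step 4: x_pred=-0.1255  r=1.3955  x^+=0.4201  v^+=2.8747  a^+=7.8432
step 5: x_pred=3.1875  r=-4.0675  x^+=1.5971  v^+=4.4373  a^+=2.5723
step 6: x_pred=4.4267  r=-8.9967  x^+=0.9090  v^+=-0.2329  a^+=-9.0862
step 7: x_pred=-0.5934  r=2.6534  x^+=0.4441  v^+=-3.4357  a^+=-5.6477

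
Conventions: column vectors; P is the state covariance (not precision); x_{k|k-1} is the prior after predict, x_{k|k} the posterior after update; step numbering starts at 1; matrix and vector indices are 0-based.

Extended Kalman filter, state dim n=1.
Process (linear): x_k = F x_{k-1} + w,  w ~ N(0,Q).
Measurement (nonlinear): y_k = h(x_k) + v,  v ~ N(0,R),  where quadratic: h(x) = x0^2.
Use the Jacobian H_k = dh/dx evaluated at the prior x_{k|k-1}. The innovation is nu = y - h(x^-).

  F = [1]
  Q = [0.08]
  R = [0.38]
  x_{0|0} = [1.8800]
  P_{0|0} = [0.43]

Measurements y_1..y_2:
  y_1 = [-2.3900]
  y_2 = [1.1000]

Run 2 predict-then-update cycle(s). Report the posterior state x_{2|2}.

step 1: x^-=[1.8800]  P^-=[0.5100]  H_jac=[3.7600]  S=[7.5902]  K=[0.2526]  nu=[-5.9244]  x^+=[0.3832]  P^+=[0.0255]
step 2: x^-=[0.3832]  P^-=[0.1055]  H_jac=[0.7665]  S=[0.4420]  K=[0.1830]  nu=[0.9531]  x^+=[0.5577]  P^+=[0.0907]

x_post = [0.5577]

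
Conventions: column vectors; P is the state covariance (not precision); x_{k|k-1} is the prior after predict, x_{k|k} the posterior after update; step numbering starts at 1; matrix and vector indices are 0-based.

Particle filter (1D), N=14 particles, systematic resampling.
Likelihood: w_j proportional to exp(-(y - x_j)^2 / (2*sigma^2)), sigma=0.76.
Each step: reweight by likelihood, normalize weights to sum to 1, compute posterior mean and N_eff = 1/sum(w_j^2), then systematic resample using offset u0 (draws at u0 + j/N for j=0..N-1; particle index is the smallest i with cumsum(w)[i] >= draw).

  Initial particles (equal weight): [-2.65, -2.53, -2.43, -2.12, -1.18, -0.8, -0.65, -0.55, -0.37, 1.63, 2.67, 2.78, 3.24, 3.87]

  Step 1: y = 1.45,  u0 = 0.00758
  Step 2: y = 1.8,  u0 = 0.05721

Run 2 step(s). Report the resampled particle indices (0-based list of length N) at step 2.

resampled_idx = [1, 2, 3, 3, 4, 5, 6, 7, 7, 8, 9, 10, 11, 13]

step 1: w=[0.0000, 0.0000, 0.0000, 0.0000, 0.0015, 0.0075, 0.0133, 0.0189, 0.0343, 0.5864, 0.1663, 0.1304, 0.0377, 0.0038]  mean=1.8594  Neff=2.5531  idx=[5, 9, 9, 9, 9, 9, 9, 9, 9, 9, 10, 10, 11, 11]
step 2: w=[0.0003, 0.0912, 0.0912, 0.0912, 0.0912, 0.0912, 0.0912, 0.0912, 0.0912, 0.0912, 0.0486, 0.0486, 0.0407, 0.0407]  mean=1.8241  Neff=12.0554  idx=[1, 2, 3, 3, 4, 5, 6, 7, 7, 8, 9, 10, 11, 13]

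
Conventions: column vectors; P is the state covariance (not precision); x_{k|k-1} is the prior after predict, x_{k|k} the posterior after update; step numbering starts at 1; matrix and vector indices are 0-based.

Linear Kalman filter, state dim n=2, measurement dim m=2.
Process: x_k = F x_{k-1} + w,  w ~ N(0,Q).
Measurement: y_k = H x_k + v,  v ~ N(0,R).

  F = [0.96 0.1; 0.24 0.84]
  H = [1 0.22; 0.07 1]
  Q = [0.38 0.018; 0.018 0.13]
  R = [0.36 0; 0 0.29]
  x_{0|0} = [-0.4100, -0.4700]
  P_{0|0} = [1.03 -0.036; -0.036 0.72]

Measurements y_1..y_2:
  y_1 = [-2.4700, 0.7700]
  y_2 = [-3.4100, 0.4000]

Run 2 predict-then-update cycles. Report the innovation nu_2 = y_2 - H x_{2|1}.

innov = [-1.5299, 0.7527]

step 1: x^-=[-0.4406, -0.4932]  P^-=[1.3295 0.2859; 0.2859 0.6828]  S=[1.8484 0.5336; 0.5336 1.0194]  K=[0.7610 -0.0266; 0.0435 0.6667]  nu=[-1.9209, 1.2940]  x^+=[-1.9368, 0.2861]  P^+=[0.2800 -0.0273; -0.0273 0.1953]
step 2: x^-=[-1.8307, -0.2245]  P^-=[0.6347 0.0762; 0.0762 0.2729]  S=[1.0415 0.1819; 0.1819 0.5767]  K=[0.6233 0.0126; 0.0493 0.4669]  nu=[-1.5299, 0.7527]  x^+=[-2.7748, 0.0515]  P^+=[0.2271 -0.0122; -0.0122 0.1363]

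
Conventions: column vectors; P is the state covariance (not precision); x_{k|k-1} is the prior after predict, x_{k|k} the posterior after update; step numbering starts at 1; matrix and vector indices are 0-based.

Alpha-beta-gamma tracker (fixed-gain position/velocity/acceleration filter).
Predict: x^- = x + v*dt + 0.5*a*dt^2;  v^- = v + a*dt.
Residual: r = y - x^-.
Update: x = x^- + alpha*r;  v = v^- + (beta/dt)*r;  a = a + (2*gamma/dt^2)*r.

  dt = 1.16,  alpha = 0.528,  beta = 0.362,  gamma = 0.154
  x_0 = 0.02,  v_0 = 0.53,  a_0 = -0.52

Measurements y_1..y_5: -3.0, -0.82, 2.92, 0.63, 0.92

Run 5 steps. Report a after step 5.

step 1: x_pred=0.2849  r=-3.2849  x^+=-1.4495  v^+=-1.0983  a^+=-1.2719
step 2: x_pred=-3.5793  r=2.7593  x^+=-2.1224  v^+=-1.7126  a^+=-0.6403
step 3: x_pred=-4.5399  r=7.4599  x^+=-0.6011  v^+=-0.1274  a^+=1.0672
step 4: x_pred=-0.0308  r=0.6608  x^+=0.3181  v^+=1.3168  a^+=1.2185
step 5: x_pred=2.6653  r=-1.7453  x^+=1.7438  v^+=2.1855  a^+=0.8190

a_post = 0.8190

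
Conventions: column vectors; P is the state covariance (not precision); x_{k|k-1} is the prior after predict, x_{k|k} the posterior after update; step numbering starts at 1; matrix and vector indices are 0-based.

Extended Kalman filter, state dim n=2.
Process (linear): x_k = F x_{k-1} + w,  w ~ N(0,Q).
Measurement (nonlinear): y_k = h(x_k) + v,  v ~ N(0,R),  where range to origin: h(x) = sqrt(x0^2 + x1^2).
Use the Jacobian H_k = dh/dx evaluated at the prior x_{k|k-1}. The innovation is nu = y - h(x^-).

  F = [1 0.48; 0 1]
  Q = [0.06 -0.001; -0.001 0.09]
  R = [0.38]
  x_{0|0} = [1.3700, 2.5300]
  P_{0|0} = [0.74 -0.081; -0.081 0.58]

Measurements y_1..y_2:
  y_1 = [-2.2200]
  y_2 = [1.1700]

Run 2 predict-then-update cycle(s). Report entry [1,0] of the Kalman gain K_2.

K[1,0] = -0.1442

step 1: x^-=[2.5844, 2.5300]  P^-=[0.8559 0.1964; 0.1964 0.6700]  H_jac=[0.7146 0.6995]  S=[1.3413]  K=[0.5584; 0.4541]  nu=[-5.8366]  x^+=[-0.6749, -0.1203]  P^+=[0.4376 -0.1437; -0.1437 0.3934]
step 2: x^-=[-0.7326, -0.1203]  P^-=[0.4503 0.0442; 0.0442 0.4834]  H_jac=[-0.9868 -0.1620]  S=[0.8453]  K=[-0.5342; -0.1442]  nu=[0.4276]  x^+=[-0.9610, -0.1819]  P^+=[0.2091 -0.0210; -0.0210 0.4659]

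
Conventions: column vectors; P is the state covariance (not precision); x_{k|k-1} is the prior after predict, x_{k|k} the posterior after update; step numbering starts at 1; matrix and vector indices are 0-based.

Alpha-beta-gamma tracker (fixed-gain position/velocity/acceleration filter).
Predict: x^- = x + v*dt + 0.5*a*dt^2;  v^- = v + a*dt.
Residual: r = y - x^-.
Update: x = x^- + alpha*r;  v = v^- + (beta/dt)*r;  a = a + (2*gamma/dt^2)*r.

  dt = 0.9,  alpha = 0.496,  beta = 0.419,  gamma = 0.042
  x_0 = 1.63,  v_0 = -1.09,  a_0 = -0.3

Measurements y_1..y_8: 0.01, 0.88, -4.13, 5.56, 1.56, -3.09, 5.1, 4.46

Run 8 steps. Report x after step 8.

step 1: x_pred=0.5275  r=-0.5175  x^+=0.2708  v^+=-1.6009  a^+=-0.3537
step 2: x_pred=-1.3132  r=2.1932  x^+=-0.2254  v^+=-0.8981  a^+=-0.1262
step 3: x_pred=-1.0848  r=-3.0452  x^+=-2.5952  v^+=-2.4294  a^+=-0.4420
step 4: x_pred=-4.9607  r=10.5207  x^+=0.2575  v^+=2.0707  a^+=0.6490
step 5: x_pred=2.3841  r=-0.8241  x^+=1.9753  v^+=2.2712  a^+=0.5636
step 6: x_pred=4.2477  r=-7.3377  x^+=0.6082  v^+=-0.6377  a^+=-0.1974
step 7: x_pred=-0.0456  r=5.1456  x^+=2.5066  v^+=1.5803  a^+=0.3362
step 8: x_pred=4.0650  r=0.3950  x^+=4.2609  v^+=2.0668  a^+=0.3772

x_post = 4.2609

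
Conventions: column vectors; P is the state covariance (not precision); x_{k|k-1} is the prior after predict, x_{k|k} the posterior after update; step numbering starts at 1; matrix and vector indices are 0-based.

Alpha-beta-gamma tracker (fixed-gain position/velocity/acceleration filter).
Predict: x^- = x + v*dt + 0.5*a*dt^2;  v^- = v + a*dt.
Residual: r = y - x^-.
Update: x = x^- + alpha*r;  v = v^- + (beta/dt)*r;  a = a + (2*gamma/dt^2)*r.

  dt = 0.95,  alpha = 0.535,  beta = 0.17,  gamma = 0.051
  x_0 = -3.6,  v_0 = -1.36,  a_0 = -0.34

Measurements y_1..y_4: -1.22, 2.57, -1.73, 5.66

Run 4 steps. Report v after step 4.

step 1: x_pred=-5.0454  r=3.8254  x^+=-2.9988  v^+=-0.9985  a^+=0.0923
step 2: x_pred=-3.9057  r=6.4757  x^+=-0.4412  v^+=0.2481  a^+=0.8242
step 3: x_pred=0.1664  r=-1.8964  x^+=-0.8482  v^+=0.6917  a^+=0.6099
step 4: x_pred=0.0842  r=5.5758  x^+=3.0673  v^+=2.2689  a^+=1.2401

v_post = 2.2689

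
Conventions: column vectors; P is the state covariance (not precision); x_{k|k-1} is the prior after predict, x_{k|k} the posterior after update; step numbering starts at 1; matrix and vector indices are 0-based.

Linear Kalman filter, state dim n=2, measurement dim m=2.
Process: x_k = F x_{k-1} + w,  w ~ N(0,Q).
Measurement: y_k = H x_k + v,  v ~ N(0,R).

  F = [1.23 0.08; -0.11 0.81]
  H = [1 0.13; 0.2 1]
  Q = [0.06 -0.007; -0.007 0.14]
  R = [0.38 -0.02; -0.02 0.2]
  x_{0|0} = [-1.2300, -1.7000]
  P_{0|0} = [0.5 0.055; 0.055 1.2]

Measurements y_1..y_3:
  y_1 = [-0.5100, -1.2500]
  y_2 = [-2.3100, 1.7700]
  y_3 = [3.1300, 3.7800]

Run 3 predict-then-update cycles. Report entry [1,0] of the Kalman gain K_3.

step 1: x^-=[-1.6489, -1.2417]  P^-=[0.8350 0.0574; 0.0574 0.9236]  S=[1.2455 0.3260; 0.3260 1.1799]  K=[0.6754 0.0036; -0.0700 0.8118]  nu=[1.3003, 0.3215]  x^+=[-0.7695, -1.0717]  P^+=[0.2651 -0.0658; -0.0658 0.1769]
step 2: x^-=[-1.0322, -0.7834]  P^-=[0.4493 -0.0964; -0.0964 0.2710]  S=[0.8088 0.0062; 0.0062 0.4504]  K=[0.5402 -0.0219; -0.0799 0.5600]  nu=[-1.1760, 2.7599]  x^+=[-1.7280, 0.8560]  P^+=[0.2132 -0.0578; -0.0578 0.1252]
step 3: x^-=[-2.0569, 0.8834]  P^-=[0.3720 -0.0849; -0.0849 0.2350]  S=[0.7339 -0.0021; -0.0021 0.4159]  K=[0.4918 -0.0226; -0.0725 0.5238]  nu=[5.0721, 3.3079]  x^+=[0.3626, 2.2486]  P^+=[0.1943 -0.0532; -0.0532 0.1169]

K[1,0] = -0.0725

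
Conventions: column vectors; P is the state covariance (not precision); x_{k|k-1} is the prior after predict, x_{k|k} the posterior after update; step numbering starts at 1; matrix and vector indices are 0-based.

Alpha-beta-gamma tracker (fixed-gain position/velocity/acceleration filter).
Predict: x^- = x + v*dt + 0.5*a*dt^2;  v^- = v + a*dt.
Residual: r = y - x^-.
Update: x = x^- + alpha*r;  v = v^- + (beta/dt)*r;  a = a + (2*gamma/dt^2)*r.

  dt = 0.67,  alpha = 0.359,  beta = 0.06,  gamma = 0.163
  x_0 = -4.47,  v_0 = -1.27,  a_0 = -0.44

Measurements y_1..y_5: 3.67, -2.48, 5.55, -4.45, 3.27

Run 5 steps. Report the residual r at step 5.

resid = -8.4405

step 1: x_pred=-5.4197  r=9.0897  x^+=-2.1565  v^+=-0.7508  a^+=6.1611
step 2: x_pred=-1.2767  r=-1.2033  x^+=-1.7087  v^+=3.2694  a^+=5.2872
step 3: x_pred=1.6685  r=3.8815  x^+=3.0620  v^+=7.1594  a^+=8.1060
step 4: x_pred=9.6782  r=-14.1282  x^+=4.6061  v^+=11.3252  a^+=-2.1542
step 5: x_pred=11.7105  r=-8.4405  x^+=8.6804  v^+=9.1260  a^+=-8.2838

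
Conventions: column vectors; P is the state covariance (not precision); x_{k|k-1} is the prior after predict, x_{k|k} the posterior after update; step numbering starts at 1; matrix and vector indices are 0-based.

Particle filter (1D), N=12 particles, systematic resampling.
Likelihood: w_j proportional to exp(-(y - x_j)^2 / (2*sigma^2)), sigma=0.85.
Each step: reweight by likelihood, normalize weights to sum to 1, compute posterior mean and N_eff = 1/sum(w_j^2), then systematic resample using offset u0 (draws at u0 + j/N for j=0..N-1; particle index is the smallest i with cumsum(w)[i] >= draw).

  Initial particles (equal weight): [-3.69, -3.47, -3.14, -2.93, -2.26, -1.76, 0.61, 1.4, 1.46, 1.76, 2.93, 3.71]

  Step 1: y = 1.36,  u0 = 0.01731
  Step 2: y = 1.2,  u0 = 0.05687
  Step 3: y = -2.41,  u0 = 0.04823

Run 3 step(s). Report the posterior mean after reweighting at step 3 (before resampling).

post_mean = 0.6708

step 1: w=[0.0000, 0.0000, 0.0000, 0.0000, 0.0000, 0.0003, 0.1797, 0.2650, 0.2635, 0.2375, 0.0482, 0.0058]  mean=1.4453  Neff=4.3349  idx=[6, 6, 7, 7, 7, 7, 8, 8, 8, 9, 9, 9]
step 2: w=[0.0732, 0.0732, 0.0906, 0.0906, 0.0906, 0.0906, 0.0889, 0.0889, 0.0889, 0.0749, 0.0749, 0.0749]  mean=1.3813  Neff=11.8975  idx=[0, 1, 2, 3, 4, 5, 6, 7, 8, 9, 10, 11]
step 3: w=[0.4635, 0.4635, 0.0111, 0.0111, 0.0111, 0.0111, 0.0081, 0.0081, 0.0081, 0.0015, 0.0015, 0.0015]  mean=0.6708  Neff=2.3237  idx=[0, 0, 0, 0, 0, 1, 1, 1, 1, 1, 1, 5]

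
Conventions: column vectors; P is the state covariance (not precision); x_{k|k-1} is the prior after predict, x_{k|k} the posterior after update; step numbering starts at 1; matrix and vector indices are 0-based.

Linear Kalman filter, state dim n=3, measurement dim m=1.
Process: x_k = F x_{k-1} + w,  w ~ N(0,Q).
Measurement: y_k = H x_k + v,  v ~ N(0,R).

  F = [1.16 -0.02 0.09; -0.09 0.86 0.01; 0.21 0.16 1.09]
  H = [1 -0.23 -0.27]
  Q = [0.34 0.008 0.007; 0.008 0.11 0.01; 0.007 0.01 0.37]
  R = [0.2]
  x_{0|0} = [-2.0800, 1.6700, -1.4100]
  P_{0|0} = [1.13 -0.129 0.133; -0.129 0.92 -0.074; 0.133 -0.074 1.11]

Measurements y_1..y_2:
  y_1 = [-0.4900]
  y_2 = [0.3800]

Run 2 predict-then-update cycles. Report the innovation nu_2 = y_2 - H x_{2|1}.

innov = [1.3069]

step 1: x^-=[-2.5731, 1.6093, -1.7065]  P^-=[1.9039 -0.2590 0.5360; -0.2590 0.8182 0.0236; 0.5360 0.0236 1.7886]  S=[2.1102]  K=[0.8619; -0.2149; 0.0226]  nu=[1.9925]  x^+=[-0.8558, 1.1811, -1.6615]  P^+=[0.3364 0.1319 0.4949; 0.1319 0.7207 0.0339; 0.4949 0.0339 1.7875]
step 2: x^-=[-1.1659, 1.0761, -1.8018]  P^-=[0.9045 0.0983 0.9208; 0.0983 0.6252 0.1285; 0.9208 0.1285 2.7743]  S=[0.8133]  K=[0.7786; -0.0986; 0.1748]  nu=[1.3069]  x^+=[-0.1483, 0.9472, -1.5732]  P^+=[0.4114 0.1607 0.8101; 0.1607 0.6173 0.1425; 0.8101 0.1425 2.7494]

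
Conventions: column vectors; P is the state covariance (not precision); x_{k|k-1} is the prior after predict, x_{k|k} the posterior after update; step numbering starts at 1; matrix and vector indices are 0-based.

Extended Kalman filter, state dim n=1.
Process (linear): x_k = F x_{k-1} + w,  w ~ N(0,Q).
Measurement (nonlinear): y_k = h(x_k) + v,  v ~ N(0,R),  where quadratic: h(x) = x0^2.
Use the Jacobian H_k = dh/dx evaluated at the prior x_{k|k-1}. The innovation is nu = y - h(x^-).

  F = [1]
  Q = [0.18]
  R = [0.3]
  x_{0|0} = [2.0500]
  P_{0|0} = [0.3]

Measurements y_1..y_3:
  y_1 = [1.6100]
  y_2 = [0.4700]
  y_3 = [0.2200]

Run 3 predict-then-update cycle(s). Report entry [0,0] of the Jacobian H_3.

H_jac[0,0] = 1.9392

step 1: x^-=[2.0500]  P^-=[0.4800]  H_jac=[4.1000]  S=[8.3688]  K=[0.2352]  nu=[-2.5925]  x^+=[1.4403]  P^+=[0.0172]
step 2: x^-=[1.4403]  P^-=[0.1972]  H_jac=[2.8807]  S=[1.9365]  K=[0.2934]  nu=[-1.6046]  x^+=[0.9696]  P^+=[0.0306]
step 3: x^-=[0.9696]  P^-=[0.2106]  H_jac=[1.9392]  S=[1.0918]  K=[0.3740]  nu=[-0.7202]  x^+=[0.7003]  P^+=[0.0579]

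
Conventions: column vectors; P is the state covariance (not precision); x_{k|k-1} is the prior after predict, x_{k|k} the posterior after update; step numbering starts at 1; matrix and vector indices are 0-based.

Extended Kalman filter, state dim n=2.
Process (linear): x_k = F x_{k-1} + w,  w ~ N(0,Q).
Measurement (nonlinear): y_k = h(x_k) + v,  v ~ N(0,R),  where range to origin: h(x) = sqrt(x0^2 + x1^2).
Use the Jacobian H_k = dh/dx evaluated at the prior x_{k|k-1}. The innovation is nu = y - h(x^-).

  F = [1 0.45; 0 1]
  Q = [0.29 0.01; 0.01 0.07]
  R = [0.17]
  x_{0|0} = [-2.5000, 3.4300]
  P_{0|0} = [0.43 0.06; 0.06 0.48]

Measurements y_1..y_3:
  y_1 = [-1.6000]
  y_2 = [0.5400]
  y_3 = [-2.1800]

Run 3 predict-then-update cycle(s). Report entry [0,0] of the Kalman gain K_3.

K[0,0] = -0.7117

step 1: x^-=[-0.9565, 3.4300]  P^-=[0.8712 0.2860; 0.2860 0.5500]  H_jac=[-0.2686 0.9632]  S=[0.5952]  K=[0.0697; 0.7611]  nu=[-5.1609]  x^+=[-1.3161, -0.4977]  P^+=[0.8683 0.2544; 0.2544 0.2053]
step 2: x^-=[-1.5401, -0.4977]  P^-=[1.4289 0.3568; 0.3568 0.2753]  H_jac=[-0.9515 -0.3075]  S=[1.6986]  K=[-0.8650; -0.2497]  nu=[-1.0785]  x^+=[-0.6071, -0.2284]  P^+=[0.1578 -0.0101; -0.0101 0.1693]
step 3: x^-=[-0.7099, -0.2284]  P^-=[0.4730 0.0761; 0.0761 0.2393]  H_jac=[-0.9519 -0.3063]  S=[0.6655]  K=[-0.7117; -0.2190]  nu=[-2.9257]  x^+=[1.3722, 0.4124]  P^+=[0.1360 -0.0276; -0.0276 0.2074]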